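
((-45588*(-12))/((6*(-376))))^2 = 129891609/2209 = 58801.09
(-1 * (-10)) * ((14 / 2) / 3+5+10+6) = 700/3 = 233.33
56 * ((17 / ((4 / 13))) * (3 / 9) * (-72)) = -74256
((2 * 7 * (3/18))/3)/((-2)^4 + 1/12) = 28/579 = 0.05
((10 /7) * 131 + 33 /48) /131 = 21037/14672 = 1.43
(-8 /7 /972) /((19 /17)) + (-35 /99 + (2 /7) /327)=-13706573/38750481 = -0.35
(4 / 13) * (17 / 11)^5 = 5679428/2093663 = 2.71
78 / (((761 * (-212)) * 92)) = -39/7421272 = 0.00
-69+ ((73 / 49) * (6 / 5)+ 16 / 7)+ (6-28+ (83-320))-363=-168297/245 = -686.93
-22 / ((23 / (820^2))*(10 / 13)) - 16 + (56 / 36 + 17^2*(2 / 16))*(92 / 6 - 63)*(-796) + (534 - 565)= 737175409/1242 = 593538.98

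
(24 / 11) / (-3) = -8/11 = -0.73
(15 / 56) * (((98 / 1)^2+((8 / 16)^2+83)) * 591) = 343509885/224 = 1533526.27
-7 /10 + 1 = 3/10 = 0.30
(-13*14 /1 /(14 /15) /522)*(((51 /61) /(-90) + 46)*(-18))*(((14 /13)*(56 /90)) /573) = 16495948/45613665 = 0.36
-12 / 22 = -0.55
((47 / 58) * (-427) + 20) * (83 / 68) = -397.93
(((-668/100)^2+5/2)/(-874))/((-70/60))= 7683/166250 = 0.05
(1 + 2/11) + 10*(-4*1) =-427/11 = -38.82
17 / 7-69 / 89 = 1030/623 = 1.65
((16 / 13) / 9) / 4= 0.03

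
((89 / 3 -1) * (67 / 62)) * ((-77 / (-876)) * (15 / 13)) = 1109185/353028 = 3.14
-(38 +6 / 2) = -41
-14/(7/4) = -8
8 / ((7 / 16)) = 128/7 = 18.29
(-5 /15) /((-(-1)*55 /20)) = -4/33 = -0.12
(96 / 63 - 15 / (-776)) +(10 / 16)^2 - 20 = -2355259/130368 = -18.07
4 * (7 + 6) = 52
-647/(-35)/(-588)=-647/20580 = -0.03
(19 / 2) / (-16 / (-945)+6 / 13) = 233415/11756 = 19.85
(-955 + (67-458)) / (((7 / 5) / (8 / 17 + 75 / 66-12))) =13079755/1309 = 9992.17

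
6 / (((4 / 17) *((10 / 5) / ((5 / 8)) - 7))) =-255/38 = -6.71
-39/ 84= -13/28 = -0.46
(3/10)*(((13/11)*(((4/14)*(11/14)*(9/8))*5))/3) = 117/784 = 0.15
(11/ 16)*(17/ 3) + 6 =475/48 = 9.90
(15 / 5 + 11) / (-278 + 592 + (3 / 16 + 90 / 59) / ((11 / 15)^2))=145376/3293651 = 0.04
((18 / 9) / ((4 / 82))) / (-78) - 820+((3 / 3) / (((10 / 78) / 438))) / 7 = -907639/2730 = -332.47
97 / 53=1.83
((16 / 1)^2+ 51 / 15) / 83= 1297/415 = 3.13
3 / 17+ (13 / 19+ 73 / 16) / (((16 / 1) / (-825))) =-22355283/82688 = -270.36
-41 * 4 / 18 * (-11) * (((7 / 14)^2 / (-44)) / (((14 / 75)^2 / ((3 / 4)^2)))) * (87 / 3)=-6688125/25088 = -266.59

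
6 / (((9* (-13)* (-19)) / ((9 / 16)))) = 3/1976 = 0.00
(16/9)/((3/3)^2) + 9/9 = 25/9 = 2.78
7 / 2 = 3.50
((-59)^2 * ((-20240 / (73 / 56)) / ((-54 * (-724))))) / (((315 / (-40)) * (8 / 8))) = 175.55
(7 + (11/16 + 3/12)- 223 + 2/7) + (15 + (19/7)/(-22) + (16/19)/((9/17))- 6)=-204.31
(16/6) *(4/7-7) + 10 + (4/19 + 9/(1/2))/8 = -2589/532 = -4.87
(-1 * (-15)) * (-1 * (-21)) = 315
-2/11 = -0.18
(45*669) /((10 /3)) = 18063/2 = 9031.50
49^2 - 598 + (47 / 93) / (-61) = 10228372/5673 = 1802.99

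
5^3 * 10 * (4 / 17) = 5000/17 = 294.12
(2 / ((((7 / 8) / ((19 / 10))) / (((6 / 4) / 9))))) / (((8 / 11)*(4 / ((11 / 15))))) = 2299/12600 = 0.18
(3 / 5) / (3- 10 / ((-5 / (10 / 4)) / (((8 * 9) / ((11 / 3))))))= 11/1855 = 0.01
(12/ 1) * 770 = 9240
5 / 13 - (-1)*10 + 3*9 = 486/13 = 37.38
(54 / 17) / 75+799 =339593/425 = 799.04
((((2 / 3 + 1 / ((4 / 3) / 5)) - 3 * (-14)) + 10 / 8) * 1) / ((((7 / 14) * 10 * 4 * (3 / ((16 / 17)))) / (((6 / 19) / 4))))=286/4845 = 0.06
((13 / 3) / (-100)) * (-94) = 611/150 = 4.07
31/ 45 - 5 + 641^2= 18489451/45 = 410876.69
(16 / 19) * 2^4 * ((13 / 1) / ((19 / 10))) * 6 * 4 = 798720/361 = 2212.52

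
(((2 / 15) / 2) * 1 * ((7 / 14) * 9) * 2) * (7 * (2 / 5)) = 1.68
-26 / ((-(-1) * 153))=-26/153 = -0.17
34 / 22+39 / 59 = 2.21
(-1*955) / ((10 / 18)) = -1719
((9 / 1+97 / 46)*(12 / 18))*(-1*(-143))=1059.03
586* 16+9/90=93761/10 = 9376.10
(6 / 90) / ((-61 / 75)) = -5/61 = -0.08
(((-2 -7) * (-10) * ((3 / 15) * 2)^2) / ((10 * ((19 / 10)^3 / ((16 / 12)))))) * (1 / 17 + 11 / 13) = 384000/1515839 = 0.25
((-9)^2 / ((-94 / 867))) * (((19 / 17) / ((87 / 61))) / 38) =-83997/5452 = -15.41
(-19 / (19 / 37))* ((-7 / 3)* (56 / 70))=1036/15 = 69.07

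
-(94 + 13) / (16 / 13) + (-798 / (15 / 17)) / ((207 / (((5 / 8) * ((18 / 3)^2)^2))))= -1334329/368 = -3625.89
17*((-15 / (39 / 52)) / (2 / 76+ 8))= -2584/61 = -42.36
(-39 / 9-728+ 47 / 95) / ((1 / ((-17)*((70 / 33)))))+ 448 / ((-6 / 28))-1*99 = 45521849/1881 = 24200.88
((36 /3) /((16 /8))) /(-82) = -3/41 = -0.07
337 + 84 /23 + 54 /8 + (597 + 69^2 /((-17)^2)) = 25547777/26588 = 960.88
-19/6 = -3.17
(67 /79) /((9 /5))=335/711 = 0.47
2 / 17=0.12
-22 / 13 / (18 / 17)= -187/117 = -1.60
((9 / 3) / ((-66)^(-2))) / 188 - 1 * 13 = 2656/47 = 56.51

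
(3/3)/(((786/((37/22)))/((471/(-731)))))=-5809/4213484 = 0.00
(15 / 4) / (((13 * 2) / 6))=45/52 = 0.87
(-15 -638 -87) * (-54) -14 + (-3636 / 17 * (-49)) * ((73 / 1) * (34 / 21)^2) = 2045402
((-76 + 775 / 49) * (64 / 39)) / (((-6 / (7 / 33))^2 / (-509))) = 8005552/127413 = 62.83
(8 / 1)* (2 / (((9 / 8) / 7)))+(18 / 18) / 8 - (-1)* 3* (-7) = 5665/72 = 78.68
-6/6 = -1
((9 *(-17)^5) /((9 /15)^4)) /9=-887410625/81 = -10955686.73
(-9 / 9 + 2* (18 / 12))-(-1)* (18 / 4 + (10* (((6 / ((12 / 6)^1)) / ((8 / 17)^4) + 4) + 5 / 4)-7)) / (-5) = -266947/2048 = -130.35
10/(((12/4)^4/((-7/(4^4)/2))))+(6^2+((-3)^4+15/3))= 2529757/20736 = 122.00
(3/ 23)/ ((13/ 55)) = 0.55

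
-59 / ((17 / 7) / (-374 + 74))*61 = 7557900/17 = 444582.35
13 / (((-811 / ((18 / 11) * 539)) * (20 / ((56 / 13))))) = -12348/4055 = -3.05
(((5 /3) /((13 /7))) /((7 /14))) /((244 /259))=1.91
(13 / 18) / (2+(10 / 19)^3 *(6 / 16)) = 0.35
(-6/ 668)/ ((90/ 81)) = -27/3340 = -0.01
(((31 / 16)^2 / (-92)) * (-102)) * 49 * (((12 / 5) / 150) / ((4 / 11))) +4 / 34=454975793/50048000 = 9.09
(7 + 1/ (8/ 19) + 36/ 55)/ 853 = 4413/375320 = 0.01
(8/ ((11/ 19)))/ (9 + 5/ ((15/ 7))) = 228/187 = 1.22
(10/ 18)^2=25/81 = 0.31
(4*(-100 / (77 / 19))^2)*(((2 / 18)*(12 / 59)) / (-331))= -57760000/347362323 = -0.17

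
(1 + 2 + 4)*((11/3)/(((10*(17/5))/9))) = 231/34 = 6.79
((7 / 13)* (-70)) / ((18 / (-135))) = 3675/13 = 282.69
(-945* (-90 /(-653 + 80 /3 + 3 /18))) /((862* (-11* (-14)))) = -18225/17811937 = 0.00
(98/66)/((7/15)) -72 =-757/11 = -68.82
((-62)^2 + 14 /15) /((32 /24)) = 28837/10 = 2883.70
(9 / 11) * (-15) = -135/11 = -12.27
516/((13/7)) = 3612/13 = 277.85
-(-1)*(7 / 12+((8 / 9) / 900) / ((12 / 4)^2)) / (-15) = -42533/1093500 = -0.04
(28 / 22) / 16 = 7/88 = 0.08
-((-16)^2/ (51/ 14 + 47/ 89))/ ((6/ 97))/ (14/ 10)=-11050240/15591 = -708.76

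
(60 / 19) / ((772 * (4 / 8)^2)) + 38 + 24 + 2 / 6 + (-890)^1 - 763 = -17498744/11001 = -1590.65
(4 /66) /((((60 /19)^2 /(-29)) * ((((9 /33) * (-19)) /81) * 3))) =551/600 = 0.92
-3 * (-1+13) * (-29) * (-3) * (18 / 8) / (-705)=2349/235 = 10.00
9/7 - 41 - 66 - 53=-1111/7 = -158.71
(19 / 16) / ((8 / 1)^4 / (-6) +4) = -57/32576 = 0.00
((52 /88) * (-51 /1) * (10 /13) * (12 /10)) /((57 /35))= -3570/209 = -17.08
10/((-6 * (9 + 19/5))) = -25/192 = -0.13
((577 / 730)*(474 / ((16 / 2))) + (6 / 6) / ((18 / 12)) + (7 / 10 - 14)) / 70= 42797/87600 = 0.49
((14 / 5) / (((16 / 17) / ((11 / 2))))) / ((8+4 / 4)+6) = 1309/1200 = 1.09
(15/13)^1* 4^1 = 60/13 = 4.62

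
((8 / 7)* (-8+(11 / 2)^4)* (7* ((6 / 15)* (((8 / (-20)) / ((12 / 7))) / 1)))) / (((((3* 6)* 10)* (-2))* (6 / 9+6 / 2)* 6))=101591/1188000 = 0.09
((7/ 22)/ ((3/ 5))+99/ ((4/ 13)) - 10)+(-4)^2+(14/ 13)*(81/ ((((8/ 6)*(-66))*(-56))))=4506875/13728 = 328.30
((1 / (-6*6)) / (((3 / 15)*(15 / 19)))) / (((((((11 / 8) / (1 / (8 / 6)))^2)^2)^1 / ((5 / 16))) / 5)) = -1425/58564 = -0.02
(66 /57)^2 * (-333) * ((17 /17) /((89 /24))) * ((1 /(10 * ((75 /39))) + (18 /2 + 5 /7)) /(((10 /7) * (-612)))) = 459098442/341370625 = 1.34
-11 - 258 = -269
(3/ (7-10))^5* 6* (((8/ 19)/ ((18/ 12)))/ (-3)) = 32/57 = 0.56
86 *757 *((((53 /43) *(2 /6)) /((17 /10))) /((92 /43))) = 8626015/1173 = 7353.81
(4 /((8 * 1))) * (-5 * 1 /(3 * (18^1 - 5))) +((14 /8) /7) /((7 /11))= 359/1092 = 0.33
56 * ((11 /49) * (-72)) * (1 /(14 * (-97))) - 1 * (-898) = 4271362/4753 = 898.67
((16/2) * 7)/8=7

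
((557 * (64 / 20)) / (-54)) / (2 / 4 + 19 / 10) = -1114/81 = -13.75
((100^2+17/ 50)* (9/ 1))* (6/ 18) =1500051/50 = 30001.02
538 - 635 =-97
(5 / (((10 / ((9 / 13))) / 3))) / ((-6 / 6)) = -27/26 = -1.04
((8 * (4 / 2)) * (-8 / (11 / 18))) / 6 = -384/11 = -34.91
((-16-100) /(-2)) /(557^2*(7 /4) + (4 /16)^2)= 928/8686973 = 0.00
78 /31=2.52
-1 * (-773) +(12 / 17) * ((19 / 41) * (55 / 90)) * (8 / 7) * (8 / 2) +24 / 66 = 124664095/161007 = 774.28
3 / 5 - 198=-987/5 = -197.40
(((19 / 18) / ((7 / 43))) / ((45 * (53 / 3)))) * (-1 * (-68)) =27778/50085 = 0.55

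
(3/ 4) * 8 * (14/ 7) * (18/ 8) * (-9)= -243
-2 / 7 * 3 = -6/7 = -0.86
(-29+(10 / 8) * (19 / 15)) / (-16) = 329/192 = 1.71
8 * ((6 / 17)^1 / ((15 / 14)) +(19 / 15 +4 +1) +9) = 31816/255 = 124.77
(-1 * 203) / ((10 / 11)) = -2233/10 = -223.30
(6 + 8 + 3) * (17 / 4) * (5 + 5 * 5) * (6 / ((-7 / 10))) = -130050/7 = -18578.57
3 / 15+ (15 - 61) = -229/5 = -45.80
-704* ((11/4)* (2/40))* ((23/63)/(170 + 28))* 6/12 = -253/2835 = -0.09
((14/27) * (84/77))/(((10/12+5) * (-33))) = -16/5445 = 0.00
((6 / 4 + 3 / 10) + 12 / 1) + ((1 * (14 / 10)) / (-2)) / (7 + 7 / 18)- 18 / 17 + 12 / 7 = 162348/11305 = 14.36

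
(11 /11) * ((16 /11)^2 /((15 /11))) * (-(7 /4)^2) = -784/165 = -4.75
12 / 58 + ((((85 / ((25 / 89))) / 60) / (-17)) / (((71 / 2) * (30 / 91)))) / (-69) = 132507871/639319500 = 0.21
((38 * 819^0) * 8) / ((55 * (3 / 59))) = 17936/165 = 108.70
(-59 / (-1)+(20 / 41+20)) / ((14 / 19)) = 61921/574 = 107.88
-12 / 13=-0.92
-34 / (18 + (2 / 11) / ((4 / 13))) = -748/409 = -1.83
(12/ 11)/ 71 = 12/781 = 0.02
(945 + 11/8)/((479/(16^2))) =242272/479 = 505.79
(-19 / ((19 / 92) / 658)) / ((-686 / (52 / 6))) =112424/147 = 764.79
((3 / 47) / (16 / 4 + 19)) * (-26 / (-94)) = 39/50807 = 0.00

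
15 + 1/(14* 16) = 3361/224 = 15.00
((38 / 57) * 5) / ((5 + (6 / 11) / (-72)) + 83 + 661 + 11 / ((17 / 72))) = 7480/1785283 = 0.00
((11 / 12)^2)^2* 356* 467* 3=608523883/1728 = 352155.02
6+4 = 10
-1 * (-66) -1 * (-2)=68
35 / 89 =0.39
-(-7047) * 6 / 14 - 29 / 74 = 1564231/518 = 3019.75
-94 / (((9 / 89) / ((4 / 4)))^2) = -744574/81 = -9192.27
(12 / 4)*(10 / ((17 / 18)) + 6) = 846/17 = 49.76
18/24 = 3/4 = 0.75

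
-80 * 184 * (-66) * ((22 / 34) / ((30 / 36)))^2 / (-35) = -846388224/50575 = -16735.31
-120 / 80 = -3/2 = -1.50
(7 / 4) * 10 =35/2 = 17.50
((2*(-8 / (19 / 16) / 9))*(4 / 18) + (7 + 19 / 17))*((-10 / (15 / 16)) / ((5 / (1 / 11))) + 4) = 127909784/4316895 = 29.63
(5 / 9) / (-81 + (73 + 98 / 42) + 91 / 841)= -4205/42072 = -0.10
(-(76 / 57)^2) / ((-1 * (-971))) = -16/8739 = 0.00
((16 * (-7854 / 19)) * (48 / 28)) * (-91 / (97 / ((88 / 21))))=44573.17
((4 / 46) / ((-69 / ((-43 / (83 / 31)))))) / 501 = 2666/65992221 = 0.00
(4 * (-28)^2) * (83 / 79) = 260288/79 = 3294.78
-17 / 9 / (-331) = 17/2979 = 0.01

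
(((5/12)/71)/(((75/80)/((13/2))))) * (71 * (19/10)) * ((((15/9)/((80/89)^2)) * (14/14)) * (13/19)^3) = 226231681/62380800 = 3.63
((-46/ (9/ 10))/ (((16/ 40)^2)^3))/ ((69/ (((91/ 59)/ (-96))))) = 2.91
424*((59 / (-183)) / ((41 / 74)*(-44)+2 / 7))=809893/142740 = 5.67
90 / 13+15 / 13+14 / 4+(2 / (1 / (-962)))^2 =96246477/26 = 3701787.58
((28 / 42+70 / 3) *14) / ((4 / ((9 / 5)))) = 756/5 = 151.20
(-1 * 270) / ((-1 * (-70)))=-27/7 = -3.86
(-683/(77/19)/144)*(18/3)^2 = -12977/308 = -42.13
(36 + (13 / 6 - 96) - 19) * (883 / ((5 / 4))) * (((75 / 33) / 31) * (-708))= 960668680/341 = 2817210.21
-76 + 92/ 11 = -67.64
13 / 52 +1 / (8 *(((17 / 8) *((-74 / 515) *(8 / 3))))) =971/10064 = 0.10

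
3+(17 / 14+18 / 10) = 421/70 = 6.01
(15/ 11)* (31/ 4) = 10.57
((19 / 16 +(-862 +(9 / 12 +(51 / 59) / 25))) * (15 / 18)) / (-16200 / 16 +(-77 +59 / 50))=33827765/51368704 = 0.66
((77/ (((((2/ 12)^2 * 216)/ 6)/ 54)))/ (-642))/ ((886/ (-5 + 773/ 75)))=-45969/1185025 = -0.04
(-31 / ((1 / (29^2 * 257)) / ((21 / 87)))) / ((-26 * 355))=1617301/9230 = 175.22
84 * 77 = 6468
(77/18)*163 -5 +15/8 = 694.15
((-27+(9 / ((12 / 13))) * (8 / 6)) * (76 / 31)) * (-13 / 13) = 34.32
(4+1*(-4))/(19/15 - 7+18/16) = 0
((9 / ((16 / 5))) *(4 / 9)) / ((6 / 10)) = 2.08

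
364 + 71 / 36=13175/36 = 365.97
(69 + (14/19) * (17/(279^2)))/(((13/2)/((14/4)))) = 37.15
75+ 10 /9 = 685/9 = 76.11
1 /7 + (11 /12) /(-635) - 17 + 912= 47746843/53340 = 895.14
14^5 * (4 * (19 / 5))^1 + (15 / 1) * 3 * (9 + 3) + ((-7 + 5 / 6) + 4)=245263879/30 = 8175462.63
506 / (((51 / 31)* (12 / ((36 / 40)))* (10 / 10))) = 7843/340 = 23.07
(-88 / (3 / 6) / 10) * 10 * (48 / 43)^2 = -405504/1849 = -219.31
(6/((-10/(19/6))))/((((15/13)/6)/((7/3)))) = -1729/75 = -23.05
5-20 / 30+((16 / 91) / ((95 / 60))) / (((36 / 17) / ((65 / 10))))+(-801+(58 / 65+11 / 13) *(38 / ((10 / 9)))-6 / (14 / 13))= -96276148/129675 = -742.44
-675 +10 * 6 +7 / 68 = -41813/68 = -614.90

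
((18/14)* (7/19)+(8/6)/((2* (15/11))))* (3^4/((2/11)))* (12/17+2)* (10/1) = 3747942/323 = 11603.54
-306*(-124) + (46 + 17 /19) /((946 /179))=62014995/1634 = 37952.87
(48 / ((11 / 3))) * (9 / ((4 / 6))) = 1944/11 = 176.73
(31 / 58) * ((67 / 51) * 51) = 2077/58 = 35.81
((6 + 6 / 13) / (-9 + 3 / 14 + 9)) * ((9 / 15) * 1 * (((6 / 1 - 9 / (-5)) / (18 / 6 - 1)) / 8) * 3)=1323/50 = 26.46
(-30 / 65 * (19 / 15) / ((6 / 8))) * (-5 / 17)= 152/663 = 0.23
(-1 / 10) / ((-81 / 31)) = 31/810 = 0.04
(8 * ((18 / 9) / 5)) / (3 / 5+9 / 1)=1/3 = 0.33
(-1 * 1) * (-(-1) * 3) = -3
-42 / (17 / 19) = -798/17 = -46.94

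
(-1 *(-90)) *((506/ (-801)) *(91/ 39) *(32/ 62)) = -566720/8277 = -68.47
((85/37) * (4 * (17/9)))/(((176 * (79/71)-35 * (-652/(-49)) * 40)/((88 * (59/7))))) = -133168310/190664811 = -0.70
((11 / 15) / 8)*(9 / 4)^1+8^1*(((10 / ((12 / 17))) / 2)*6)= 54433/160 = 340.21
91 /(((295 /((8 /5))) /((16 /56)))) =208/1475 = 0.14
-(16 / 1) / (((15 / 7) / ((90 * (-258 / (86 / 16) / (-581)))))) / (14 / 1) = -2304/581 = -3.97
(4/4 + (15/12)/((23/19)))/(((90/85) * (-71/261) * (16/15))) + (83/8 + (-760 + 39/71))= -157957665/209024 = -755.69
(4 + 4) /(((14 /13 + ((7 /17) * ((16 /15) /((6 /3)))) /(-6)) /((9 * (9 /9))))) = 358020/5173 = 69.21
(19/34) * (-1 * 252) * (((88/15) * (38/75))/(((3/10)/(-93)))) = 55149248/425 = 129762.94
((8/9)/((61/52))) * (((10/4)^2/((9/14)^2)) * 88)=44844800/44469 = 1008.45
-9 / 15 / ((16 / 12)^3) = -81/320 = -0.25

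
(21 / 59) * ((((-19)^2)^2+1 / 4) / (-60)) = -729799/944 = -773.09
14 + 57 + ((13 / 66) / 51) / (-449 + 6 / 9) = 107145377/1509090 = 71.00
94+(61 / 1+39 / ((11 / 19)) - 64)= 1742/11 = 158.36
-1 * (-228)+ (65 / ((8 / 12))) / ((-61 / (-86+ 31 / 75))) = 222527/610 = 364.80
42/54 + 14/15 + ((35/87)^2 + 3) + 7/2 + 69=5856359/75690 = 77.37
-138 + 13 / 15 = -2057/15 = -137.13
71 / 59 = 1.20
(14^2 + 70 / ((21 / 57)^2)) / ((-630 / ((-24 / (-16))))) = -2491/1470 = -1.69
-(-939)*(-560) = -525840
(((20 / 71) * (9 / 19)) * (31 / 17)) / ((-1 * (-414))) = 310/527459 = 0.00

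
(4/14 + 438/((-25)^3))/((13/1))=2168/109375 = 0.02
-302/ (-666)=151/333 = 0.45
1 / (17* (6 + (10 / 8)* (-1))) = 4/323 = 0.01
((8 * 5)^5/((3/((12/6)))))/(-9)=-204800000/27 = -7585185.19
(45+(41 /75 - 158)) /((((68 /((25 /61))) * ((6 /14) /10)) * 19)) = -147595/177327 = -0.83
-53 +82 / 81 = -4211/81 = -51.99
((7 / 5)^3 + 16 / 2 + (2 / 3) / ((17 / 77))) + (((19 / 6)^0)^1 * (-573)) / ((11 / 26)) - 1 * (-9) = -93378452/70125 = -1331.60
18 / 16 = 9/8 = 1.12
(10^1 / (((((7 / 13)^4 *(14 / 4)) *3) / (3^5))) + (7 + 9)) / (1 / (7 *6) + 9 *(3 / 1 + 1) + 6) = 279226392/4237765 = 65.89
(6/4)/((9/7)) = 1.17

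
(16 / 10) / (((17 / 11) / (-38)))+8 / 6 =-38.01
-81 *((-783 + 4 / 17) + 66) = 58057.94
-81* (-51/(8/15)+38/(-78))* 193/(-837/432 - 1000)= -312524514/208403 = -1499.62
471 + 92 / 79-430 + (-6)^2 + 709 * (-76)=-4250661/79 = -53805.84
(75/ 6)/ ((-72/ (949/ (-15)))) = 4745/432 = 10.98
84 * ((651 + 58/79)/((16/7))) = 7568589/316 = 23951.23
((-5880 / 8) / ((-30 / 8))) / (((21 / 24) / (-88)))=-19712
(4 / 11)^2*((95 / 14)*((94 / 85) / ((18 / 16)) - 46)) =-5234576/129591 = -40.39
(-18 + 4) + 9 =-5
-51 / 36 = -17/12 = -1.42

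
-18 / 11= -1.64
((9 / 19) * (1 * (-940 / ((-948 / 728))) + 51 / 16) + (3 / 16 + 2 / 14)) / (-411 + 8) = -14448061/16937284 = -0.85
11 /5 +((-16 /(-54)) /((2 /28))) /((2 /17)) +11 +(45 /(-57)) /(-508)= 63145409/1303020 = 48.46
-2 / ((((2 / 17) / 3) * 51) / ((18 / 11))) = -1.64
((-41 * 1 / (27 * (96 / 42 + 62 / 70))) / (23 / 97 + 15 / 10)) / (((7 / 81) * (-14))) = 19885/87283 = 0.23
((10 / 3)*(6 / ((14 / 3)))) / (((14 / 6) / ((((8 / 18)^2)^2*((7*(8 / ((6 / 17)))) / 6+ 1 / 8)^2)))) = 50.59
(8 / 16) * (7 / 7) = 1/2 = 0.50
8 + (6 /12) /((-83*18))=23903/2988 = 8.00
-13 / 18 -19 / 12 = -83/36 = -2.31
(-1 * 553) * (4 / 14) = -158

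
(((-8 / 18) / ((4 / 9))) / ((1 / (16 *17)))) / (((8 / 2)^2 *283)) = -17/283 = -0.06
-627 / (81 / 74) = -15466/27 = -572.81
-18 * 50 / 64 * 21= -4725/16 = -295.31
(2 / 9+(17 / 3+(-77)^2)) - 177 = 51821/9 = 5757.89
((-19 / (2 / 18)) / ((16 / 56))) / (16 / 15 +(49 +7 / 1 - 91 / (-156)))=-11970/1153 = -10.38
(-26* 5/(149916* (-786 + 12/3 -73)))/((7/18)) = 1/383439 = 0.00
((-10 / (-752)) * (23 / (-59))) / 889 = -115/19721576 = 0.00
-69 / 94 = -0.73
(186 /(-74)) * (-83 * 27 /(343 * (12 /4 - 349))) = -208413/4391086 = -0.05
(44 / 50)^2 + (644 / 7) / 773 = 431632/483125 = 0.89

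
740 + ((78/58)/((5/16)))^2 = 15947876/21025 = 758.52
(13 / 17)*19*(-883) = -218101/17 = -12829.47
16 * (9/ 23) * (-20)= -2880/23 = -125.22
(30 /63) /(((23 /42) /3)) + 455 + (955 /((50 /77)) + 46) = 454091/230 = 1974.31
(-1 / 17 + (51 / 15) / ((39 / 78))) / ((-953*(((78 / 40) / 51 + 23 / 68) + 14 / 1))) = -573/1164566 = 0.00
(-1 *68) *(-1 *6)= 408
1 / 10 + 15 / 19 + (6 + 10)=3209/190 = 16.89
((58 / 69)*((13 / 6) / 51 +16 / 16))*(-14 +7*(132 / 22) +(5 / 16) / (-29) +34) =9175397/168912 = 54.32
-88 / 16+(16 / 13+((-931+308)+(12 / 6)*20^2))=4491/26 = 172.73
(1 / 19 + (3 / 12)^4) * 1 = 275/4864 = 0.06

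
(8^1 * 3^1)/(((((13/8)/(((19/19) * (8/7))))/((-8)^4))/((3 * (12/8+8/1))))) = 179306496/91 = 1970401.05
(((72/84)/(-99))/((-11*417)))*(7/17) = 2/2573307 = 0.00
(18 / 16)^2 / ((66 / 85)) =2295/1408 = 1.63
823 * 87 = 71601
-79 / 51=-1.55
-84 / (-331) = 84/331 = 0.25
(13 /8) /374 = 13/2992 = 0.00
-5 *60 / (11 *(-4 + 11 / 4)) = 240/11 = 21.82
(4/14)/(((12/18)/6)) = 18/7 = 2.57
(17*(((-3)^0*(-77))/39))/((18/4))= -2618/351 = -7.46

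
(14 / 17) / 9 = 14/153 = 0.09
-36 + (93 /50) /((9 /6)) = -869/25 = -34.76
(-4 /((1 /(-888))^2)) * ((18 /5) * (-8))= 454201344/5 = 90840268.80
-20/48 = -5/12 = -0.42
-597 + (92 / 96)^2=-343343/576 = -596.08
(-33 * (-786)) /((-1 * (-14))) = 1852.71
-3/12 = -1/4 = -0.25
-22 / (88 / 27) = -27/4 = -6.75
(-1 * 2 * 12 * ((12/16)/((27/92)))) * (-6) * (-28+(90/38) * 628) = 10203904/19 = 537047.58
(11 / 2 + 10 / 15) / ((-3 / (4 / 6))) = -37/27 = -1.37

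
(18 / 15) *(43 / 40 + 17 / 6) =469/100 = 4.69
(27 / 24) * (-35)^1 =-315/8 = -39.38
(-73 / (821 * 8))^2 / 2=5329/86277248 = 0.00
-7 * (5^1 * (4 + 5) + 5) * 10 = -3500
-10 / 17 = -0.59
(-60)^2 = 3600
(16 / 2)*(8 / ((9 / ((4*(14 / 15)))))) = 3584/135 = 26.55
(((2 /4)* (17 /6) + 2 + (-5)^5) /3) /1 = -37459/36 = -1040.53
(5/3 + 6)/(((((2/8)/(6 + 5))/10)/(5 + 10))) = 50600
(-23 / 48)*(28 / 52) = -161/624 = -0.26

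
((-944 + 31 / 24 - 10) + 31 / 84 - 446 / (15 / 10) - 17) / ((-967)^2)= -212801/157094952 = 0.00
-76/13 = -5.85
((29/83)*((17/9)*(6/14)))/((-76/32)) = -3944/33117 = -0.12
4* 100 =400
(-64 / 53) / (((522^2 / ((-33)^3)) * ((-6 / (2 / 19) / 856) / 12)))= -72917504/2540661 = -28.70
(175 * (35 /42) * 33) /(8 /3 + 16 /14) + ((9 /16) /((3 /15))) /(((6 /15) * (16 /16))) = 20325/16 = 1270.31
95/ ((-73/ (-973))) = 92435/73 = 1266.23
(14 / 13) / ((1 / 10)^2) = 1400/13 = 107.69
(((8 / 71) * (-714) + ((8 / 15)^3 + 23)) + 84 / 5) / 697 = -9704573/167018625 = -0.06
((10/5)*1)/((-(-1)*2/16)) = 16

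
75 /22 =3.41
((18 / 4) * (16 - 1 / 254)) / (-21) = -12189/3556 = -3.43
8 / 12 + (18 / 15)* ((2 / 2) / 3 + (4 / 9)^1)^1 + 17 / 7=141/35 = 4.03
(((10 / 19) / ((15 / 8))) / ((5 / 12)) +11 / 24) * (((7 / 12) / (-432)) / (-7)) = 2581/11819520 = 0.00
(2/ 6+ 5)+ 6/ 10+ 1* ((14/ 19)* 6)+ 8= 5231/285 = 18.35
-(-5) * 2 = 10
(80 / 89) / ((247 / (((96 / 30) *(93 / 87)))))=7936/637507 = 0.01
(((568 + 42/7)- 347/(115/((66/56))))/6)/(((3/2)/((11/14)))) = 20205119/405720 = 49.80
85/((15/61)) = 1037/3 = 345.67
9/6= 3/2 = 1.50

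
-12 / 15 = -4/5 = -0.80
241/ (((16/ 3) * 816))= 241/4352 = 0.06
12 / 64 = 3/16 = 0.19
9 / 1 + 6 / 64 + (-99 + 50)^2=77123/32 = 2410.09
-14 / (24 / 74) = -259/6 = -43.17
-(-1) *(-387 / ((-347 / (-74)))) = -28638/347 = -82.53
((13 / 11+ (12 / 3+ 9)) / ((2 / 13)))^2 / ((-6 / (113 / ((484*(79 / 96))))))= -401.81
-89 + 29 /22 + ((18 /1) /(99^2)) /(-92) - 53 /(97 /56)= -287367695/2429559 = -118.28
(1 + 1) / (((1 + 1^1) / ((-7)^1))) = -7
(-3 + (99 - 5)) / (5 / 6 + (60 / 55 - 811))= -6006/53399 = -0.11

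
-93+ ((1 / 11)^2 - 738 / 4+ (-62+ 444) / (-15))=-1099739/3630 = -302.96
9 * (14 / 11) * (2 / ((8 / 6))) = 189/11 = 17.18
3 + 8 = 11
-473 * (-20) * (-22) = -208120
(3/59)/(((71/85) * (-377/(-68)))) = 17340/1579253 = 0.01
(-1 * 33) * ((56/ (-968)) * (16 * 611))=18663.27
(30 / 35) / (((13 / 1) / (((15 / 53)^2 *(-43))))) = -58050/255619 = -0.23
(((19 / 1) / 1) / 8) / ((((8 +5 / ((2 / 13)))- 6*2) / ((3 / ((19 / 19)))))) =1/4 = 0.25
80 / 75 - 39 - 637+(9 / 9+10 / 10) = -10094/15 = -672.93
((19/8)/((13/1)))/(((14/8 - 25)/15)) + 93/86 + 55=969792/17329 = 55.96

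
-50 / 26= -25/13 = -1.92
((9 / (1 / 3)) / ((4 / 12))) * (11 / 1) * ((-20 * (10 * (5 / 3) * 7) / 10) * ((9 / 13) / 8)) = -467775/26 = -17991.35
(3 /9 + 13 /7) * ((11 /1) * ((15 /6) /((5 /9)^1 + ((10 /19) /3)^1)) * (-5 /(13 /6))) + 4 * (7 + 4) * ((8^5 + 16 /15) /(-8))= -246273346/1365 = -180420.03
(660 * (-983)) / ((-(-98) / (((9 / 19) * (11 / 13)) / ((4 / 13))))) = -16057305/1862 = -8623.69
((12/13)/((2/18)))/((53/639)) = 69012/689 = 100.16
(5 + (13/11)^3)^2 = 44.23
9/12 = 3/4 = 0.75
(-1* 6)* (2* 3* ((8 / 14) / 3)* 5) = -240/7 = -34.29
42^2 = 1764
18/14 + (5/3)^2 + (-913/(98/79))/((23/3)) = -91.94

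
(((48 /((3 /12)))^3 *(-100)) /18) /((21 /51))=-668467200/7 = -95495314.29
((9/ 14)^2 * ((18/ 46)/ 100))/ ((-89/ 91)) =-9477/5731600 = 0.00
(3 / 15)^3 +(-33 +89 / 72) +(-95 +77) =-447803/9000 = -49.76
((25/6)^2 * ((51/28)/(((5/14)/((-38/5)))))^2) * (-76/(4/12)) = -5946753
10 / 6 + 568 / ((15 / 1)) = 39.53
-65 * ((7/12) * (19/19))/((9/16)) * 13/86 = -11830/1161 = -10.19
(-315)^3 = -31255875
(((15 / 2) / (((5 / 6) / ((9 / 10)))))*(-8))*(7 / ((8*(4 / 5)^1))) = -567/8 = -70.88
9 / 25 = 0.36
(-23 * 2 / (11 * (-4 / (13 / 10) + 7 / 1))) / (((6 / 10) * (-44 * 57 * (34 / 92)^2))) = 1581710/304964649 = 0.01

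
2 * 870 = 1740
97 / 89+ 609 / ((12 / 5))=90723/356 = 254.84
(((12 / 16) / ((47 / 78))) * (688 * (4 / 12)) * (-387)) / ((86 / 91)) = -5493852/47 = -116890.47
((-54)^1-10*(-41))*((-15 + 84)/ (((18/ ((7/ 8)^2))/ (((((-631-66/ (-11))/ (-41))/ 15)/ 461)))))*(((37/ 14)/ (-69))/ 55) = -576275/359270208 = 0.00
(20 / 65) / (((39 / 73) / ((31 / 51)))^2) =20484676/51429573 = 0.40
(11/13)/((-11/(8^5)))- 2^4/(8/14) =-2548.62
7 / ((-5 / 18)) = -126/5 = -25.20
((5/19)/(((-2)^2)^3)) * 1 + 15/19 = 965/1216 = 0.79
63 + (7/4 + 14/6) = 805/12 = 67.08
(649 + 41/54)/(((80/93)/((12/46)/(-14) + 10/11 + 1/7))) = 66349517/85008 = 780.51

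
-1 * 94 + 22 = -72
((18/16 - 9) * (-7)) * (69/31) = 30429/248 = 122.70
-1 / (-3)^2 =-1/9 = -0.11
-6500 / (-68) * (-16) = -26000/17 = -1529.41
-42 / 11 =-3.82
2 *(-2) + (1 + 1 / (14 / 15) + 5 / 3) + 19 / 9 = 233/126 = 1.85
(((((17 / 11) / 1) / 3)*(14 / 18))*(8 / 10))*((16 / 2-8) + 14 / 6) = 3332/4455 = 0.75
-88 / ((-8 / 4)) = 44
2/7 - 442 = -3092/7 = -441.71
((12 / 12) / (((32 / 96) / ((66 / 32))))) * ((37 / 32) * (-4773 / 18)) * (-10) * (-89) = -864461895/512 = -1688402.14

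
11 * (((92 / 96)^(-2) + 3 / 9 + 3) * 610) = 47090780/1587 = 29672.83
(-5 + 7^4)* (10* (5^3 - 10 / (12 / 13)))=8206300/3 = 2735433.33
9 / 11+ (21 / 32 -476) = -167033/352 = -474.53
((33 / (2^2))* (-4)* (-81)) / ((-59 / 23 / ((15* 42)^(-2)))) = -759/289100 = 0.00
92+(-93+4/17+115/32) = 1539/544 = 2.83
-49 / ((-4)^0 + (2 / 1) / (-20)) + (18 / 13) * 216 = 28622/117 = 244.63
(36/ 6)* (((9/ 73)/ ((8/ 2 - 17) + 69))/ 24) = 9/16352 = 0.00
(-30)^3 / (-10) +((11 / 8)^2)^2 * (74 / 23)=127722517/47104 = 2711.50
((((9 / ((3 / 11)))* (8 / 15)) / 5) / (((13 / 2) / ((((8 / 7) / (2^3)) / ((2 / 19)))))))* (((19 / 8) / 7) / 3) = 3971/47775 = 0.08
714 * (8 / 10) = 2856/5 = 571.20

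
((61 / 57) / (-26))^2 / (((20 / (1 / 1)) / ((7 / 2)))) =26047/87852960 = 0.00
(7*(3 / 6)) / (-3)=-7/6 = -1.17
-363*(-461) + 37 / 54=9036559/54 = 167343.69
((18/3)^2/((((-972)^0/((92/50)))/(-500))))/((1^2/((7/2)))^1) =-115920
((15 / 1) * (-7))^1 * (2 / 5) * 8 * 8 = -2688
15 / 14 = 1.07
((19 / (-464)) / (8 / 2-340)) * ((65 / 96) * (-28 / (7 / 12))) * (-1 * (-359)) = -443365/311808 = -1.42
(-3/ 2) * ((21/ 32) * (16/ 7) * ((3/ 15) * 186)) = -837/10 = -83.70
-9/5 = -1.80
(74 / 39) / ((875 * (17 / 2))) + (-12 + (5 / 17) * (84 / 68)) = -114759859/9862125 = -11.64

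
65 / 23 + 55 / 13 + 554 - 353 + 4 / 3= 187823/897 = 209.39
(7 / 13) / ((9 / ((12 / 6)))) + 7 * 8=6566/117 = 56.12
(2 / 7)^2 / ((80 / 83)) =83/980 = 0.08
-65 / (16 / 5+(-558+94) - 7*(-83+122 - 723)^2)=325/16377264 = 0.00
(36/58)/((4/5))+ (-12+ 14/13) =-7651/754 = -10.15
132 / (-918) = -22/153 = -0.14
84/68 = 21/17 = 1.24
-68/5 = -13.60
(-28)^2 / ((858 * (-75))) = -392/32175 = -0.01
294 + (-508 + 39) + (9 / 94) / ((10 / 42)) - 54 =-107441/470 = -228.60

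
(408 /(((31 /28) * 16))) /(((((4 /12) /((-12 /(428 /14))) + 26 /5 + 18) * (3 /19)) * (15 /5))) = 949620/436511 = 2.18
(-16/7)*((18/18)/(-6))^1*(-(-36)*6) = 576/7 = 82.29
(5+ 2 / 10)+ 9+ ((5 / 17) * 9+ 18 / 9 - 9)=837/85 = 9.85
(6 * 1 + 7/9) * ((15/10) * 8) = 244/3 = 81.33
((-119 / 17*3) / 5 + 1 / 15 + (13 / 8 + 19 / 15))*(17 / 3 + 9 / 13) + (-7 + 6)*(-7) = -0.90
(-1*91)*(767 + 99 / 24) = -561379/8 = -70172.38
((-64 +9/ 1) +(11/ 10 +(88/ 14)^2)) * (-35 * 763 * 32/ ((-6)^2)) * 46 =141414856/9 = 15712761.78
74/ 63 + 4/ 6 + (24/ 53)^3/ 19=328995820/178205769 = 1.85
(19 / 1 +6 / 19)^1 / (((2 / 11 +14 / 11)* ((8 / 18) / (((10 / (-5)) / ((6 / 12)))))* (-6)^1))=12111/608 = 19.92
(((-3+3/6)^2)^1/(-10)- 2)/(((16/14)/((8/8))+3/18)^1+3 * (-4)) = 441/1796 = 0.25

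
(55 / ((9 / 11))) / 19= 605/171 = 3.54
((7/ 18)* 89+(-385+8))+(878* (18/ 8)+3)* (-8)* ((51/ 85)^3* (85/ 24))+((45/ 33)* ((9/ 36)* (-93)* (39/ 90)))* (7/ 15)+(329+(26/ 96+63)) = -477771997/39600 = -12064.95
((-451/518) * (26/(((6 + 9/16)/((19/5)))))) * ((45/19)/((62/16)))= -2251392/281015 = -8.01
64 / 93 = 0.69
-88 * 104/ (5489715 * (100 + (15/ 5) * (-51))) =832/26450445 = 0.00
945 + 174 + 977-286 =1810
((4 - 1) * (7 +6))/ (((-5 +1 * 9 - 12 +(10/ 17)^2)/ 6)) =-33813/1106 = -30.57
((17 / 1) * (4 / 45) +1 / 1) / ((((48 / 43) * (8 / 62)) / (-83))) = -12502207/8640 = -1447.01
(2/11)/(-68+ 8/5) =-5/1826 = 0.00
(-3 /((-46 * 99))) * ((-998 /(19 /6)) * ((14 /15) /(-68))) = 3493/1225785 = 0.00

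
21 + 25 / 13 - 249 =-2939/13 = -226.08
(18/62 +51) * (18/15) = 1908/31 = 61.55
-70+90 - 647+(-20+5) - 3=-645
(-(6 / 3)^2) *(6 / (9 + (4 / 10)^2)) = -600/229 = -2.62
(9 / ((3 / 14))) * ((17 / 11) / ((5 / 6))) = 4284/55 = 77.89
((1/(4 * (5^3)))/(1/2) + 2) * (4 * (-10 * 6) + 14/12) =-239311/500 = -478.62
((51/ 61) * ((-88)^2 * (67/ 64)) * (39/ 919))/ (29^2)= 16124823/47145619 = 0.34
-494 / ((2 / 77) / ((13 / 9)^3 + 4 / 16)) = -181003823/2916 = -62072.64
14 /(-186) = -7/93 = -0.08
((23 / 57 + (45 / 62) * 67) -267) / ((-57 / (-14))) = -5392079/100719 = -53.54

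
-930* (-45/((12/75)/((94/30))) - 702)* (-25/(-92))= 73621125/184 = 400114.81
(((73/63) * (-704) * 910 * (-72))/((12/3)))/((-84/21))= -3340480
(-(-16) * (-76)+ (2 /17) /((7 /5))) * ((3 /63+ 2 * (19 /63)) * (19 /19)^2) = -5932454/7497 = -791.31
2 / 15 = 0.13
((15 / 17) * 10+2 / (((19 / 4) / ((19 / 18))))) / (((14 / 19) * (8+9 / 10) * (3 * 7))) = 134710/2001699 = 0.07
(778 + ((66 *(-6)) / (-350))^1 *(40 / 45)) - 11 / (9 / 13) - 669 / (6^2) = 4690561/6300 = 744.53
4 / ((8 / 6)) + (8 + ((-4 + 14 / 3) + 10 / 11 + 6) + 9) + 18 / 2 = 36.58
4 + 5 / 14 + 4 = 117/14 = 8.36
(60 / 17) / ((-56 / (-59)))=885/238 = 3.72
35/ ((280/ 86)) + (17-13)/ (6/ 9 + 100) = 6517/604 = 10.79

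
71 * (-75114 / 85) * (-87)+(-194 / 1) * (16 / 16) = 5458384.56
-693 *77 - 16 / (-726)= -19370035/363 = -53360.98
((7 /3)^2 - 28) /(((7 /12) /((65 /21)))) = -7540/63 = -119.68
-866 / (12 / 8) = -1732/3 = -577.33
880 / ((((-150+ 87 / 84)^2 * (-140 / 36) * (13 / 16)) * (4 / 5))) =-3548160/226164133 = -0.02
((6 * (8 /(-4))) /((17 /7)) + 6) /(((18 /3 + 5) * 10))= 9/935 = 0.01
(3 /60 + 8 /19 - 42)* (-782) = 6170371/190 = 32475.64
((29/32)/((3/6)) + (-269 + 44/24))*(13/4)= -165581/192 = -862.40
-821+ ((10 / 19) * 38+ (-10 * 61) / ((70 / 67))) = -9694/7 = -1384.86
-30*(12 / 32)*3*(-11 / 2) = 1485/8 = 185.62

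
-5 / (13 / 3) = -15/13 = -1.15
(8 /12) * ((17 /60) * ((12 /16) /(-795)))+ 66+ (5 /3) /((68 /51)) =6415633/95400 = 67.25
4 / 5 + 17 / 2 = 9.30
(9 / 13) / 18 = 1/26 = 0.04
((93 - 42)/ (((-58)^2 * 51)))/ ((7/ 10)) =5/11774 = 0.00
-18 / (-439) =18/439 = 0.04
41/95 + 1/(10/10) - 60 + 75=1561/95 = 16.43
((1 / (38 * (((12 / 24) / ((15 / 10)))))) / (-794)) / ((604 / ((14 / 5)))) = -21/45559720 = 0.00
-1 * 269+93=-176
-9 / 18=-1/2 = -0.50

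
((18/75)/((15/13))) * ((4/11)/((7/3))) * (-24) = -7488/9625 = -0.78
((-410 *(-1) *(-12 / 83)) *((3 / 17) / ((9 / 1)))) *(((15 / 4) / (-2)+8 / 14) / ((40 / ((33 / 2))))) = 98769/158032 = 0.62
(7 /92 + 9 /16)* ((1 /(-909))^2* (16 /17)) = 235/323075871 = 0.00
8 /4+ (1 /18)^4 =209953/104976 = 2.00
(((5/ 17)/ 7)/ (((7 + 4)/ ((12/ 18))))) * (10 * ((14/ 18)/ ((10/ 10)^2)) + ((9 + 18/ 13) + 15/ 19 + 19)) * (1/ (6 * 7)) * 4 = 1687340/183324141 = 0.01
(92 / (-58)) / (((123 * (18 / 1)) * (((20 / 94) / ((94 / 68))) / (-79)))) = 0.37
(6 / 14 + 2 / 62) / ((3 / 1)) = 100/651 = 0.15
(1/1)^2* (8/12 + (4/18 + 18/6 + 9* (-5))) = -370/9 = -41.11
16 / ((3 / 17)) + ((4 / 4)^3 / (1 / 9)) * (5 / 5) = 299/3 = 99.67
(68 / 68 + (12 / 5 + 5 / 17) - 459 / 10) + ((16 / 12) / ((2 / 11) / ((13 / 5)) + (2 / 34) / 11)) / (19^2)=-284070599/6738426 = -42.16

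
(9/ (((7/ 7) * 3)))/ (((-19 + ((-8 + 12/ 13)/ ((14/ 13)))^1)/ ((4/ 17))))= -84/3043 = -0.03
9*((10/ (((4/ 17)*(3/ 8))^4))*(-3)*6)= -26726720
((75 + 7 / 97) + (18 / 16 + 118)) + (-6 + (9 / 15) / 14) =188.24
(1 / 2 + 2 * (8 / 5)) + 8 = 117/10 = 11.70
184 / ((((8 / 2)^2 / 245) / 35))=197225/2 = 98612.50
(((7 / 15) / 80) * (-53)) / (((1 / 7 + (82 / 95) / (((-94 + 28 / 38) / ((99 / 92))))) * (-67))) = 26460833/762085470 = 0.03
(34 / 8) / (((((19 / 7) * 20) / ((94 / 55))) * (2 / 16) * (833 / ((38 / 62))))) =47/59675 = 0.00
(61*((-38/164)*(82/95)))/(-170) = 61/850 = 0.07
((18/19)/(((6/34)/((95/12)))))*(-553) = -47005/2 = -23502.50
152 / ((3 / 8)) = 1216/3 = 405.33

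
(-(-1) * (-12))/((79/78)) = -936/79 = -11.85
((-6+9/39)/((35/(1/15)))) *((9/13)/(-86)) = 9/101738 = 0.00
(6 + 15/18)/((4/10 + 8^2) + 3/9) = 205/1942 = 0.11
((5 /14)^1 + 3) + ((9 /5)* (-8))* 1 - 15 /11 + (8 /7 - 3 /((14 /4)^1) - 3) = -11643/770 = -15.12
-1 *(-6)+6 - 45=-33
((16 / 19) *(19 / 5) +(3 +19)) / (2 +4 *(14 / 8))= 14/5 = 2.80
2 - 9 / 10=11/10 = 1.10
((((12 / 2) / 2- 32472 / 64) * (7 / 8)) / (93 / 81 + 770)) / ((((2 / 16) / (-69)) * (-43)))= -52620435/7162424 = -7.35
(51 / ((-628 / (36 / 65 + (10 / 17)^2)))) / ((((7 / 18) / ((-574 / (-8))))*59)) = -2339091/10235615 = -0.23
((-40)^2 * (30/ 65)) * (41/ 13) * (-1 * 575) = -226320000/169 = -1339171.60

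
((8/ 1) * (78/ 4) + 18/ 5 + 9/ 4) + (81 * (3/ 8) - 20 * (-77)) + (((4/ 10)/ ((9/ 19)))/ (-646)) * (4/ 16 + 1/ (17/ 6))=180220607/104040 = 1732.22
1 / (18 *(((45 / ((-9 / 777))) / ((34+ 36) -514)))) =2/315 = 0.01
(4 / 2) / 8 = 0.25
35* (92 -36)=1960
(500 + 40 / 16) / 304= 1005/608 = 1.65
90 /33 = 30/11 = 2.73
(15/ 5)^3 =27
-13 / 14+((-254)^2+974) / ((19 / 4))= 3667193/266 = 13786.44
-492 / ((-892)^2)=-123/198916 = 0.00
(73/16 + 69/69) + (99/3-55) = -263/16 = -16.44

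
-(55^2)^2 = -9150625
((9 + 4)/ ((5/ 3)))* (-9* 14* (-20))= 19656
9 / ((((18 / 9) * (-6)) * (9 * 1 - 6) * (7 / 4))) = -1/7 = -0.14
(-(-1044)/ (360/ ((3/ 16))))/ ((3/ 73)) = 2117/160 = 13.23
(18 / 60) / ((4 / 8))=3/5 = 0.60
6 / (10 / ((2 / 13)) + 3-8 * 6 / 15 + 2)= 15/167 = 0.09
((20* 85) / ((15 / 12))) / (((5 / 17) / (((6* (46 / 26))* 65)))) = 3190560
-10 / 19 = -0.53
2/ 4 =1/2 = 0.50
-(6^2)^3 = -46656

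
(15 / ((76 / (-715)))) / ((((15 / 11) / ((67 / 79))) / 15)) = -7904325/6004 = -1316.51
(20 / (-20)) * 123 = -123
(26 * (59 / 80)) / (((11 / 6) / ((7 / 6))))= 5369/440 = 12.20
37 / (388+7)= 37/395 = 0.09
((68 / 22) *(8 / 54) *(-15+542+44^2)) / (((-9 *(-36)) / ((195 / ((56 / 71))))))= 64411555/74844 = 860.61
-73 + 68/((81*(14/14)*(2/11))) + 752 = 55373/81 = 683.62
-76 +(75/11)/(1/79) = 5089/11 = 462.64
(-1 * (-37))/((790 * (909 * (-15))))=-37/10771650 = 0.00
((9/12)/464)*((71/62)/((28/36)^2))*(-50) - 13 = -37081757/2819264 = -13.15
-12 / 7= -1.71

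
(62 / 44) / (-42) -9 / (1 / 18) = -149719/924 = -162.03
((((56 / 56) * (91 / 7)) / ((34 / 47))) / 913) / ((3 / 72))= 7332/15521 = 0.47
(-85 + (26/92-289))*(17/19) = -292247/874 = -334.38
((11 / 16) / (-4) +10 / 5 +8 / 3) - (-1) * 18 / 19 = 19853/3648 = 5.44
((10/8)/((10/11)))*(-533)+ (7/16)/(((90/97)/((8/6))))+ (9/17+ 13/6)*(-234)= -12513521/9180 = -1363.13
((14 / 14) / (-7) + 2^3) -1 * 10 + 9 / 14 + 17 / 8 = 5/8 = 0.62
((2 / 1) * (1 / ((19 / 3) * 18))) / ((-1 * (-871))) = 1/49647 = 0.00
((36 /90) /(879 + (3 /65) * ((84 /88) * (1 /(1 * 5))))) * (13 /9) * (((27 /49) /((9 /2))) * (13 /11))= 87880/923882211 = 0.00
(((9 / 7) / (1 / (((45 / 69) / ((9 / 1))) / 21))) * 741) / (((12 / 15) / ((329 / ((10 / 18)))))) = 1567215/644 = 2433.56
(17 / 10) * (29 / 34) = 1.45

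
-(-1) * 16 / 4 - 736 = -732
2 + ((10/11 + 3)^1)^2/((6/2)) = 2575/363 = 7.09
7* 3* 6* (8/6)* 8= 1344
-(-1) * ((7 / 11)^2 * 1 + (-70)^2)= 592949/121 = 4900.40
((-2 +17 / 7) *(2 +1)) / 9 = 1/7 = 0.14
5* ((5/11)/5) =5/11 = 0.45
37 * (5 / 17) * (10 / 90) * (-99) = -2035/17 = -119.71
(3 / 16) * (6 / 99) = 1/88 = 0.01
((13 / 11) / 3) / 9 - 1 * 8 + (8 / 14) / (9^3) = -446563/56133 = -7.96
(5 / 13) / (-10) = -1/26 = -0.04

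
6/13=0.46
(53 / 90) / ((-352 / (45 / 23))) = -53/16192 = 0.00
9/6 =3/2 = 1.50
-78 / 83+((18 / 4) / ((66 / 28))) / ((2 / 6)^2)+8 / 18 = 137113/8217 = 16.69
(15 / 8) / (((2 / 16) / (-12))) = -180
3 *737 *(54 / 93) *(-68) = -2706264/31 = -87298.84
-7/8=-0.88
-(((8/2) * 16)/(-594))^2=-1024/88209 = -0.01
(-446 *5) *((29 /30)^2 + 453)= -91104643/90 = -1012273.81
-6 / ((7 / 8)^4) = -24576/2401 = -10.24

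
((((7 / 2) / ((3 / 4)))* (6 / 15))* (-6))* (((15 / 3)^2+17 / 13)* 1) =-19152/65 = -294.65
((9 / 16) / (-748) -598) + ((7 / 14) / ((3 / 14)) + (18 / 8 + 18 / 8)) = -21225275/35904 = -591.17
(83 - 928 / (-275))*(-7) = -166271/275 = -604.62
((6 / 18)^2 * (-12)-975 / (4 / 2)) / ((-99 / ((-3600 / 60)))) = -29330/99 = -296.26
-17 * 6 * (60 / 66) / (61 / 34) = -34680/671 = -51.68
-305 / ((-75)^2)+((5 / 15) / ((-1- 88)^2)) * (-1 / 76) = -36722131/677245500 = -0.05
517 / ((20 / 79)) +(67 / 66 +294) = 1542529/660 = 2337.17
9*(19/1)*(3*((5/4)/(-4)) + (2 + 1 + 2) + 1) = 13851/16 = 865.69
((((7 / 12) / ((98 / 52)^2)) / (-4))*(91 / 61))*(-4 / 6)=2197/53802 = 0.04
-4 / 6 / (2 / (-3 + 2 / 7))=19/21 = 0.90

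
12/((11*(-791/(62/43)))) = -744/374143 = 0.00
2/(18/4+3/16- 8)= -32/53 = -0.60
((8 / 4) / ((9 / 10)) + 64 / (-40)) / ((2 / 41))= 574/45 = 12.76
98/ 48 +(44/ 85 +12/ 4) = 11341/2040 = 5.56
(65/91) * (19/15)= 19/21 = 0.90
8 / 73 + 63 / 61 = 5087/4453 = 1.14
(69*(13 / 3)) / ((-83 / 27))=-8073/83 = -97.27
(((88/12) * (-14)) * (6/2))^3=-29218112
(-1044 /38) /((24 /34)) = -1479/38 = -38.92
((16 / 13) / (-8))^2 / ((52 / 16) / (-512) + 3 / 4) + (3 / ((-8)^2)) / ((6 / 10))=1811223/16472768 = 0.11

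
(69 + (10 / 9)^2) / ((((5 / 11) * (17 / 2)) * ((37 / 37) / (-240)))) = -2002528/459 = -4362.81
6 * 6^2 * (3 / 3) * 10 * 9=19440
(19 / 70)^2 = 361/4900 = 0.07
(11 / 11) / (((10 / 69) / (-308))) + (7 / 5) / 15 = -159383/75 = -2125.11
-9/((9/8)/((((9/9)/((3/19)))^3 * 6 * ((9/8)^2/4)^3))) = -386.25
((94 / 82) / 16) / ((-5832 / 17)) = -799/3825792 = 0.00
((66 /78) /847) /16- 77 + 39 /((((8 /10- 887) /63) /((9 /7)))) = -272258061/3379376 = -80.56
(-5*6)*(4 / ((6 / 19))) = -380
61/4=15.25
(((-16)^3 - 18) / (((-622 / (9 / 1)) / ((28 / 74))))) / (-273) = -12342/149591 = -0.08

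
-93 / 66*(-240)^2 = -81163.64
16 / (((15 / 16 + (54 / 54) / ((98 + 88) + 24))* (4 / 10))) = 67200/1583 = 42.45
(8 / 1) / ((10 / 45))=36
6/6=1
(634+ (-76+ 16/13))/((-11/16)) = -116320/143 = -813.43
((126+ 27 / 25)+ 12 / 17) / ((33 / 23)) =416369/4675 = 89.06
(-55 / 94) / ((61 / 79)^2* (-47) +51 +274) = -343255/174223172 = 0.00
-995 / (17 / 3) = -2985/17 = -175.59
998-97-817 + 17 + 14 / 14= 102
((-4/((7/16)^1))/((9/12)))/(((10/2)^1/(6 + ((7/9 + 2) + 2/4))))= -21376/945 = -22.62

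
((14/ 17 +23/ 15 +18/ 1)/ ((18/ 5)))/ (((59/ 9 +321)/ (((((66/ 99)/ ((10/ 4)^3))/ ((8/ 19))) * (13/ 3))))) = 1282177/169141500 = 0.01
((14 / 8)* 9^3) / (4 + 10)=729/8 = 91.12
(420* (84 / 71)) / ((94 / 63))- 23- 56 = 847697/3337 = 254.03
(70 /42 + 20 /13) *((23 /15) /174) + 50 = 1018475/20358 = 50.03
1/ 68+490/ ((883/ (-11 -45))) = -1865037/60044 = -31.06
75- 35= 40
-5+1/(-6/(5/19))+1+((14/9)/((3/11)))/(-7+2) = -26597/5130 = -5.18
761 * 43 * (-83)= -2716009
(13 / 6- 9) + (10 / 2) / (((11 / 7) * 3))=-127/22 = -5.77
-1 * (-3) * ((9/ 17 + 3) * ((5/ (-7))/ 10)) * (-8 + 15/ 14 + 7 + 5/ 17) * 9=-35235/14161 = -2.49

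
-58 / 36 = -29/18 = -1.61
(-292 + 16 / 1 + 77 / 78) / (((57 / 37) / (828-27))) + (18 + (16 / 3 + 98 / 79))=-880966465/6162 = -142967.62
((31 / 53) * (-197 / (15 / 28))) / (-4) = 42749/795 = 53.77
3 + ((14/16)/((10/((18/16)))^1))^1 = 1983/640 = 3.10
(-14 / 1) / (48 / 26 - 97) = 182/1237 = 0.15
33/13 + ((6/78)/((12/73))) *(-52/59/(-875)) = 5111824/2013375 = 2.54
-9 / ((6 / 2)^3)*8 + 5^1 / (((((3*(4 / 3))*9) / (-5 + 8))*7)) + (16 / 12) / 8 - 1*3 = -457/84 = -5.44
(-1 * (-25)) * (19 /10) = 95/2 = 47.50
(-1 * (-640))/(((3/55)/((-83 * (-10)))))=29216000/3 = 9738666.67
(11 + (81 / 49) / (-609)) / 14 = 54695/69629 = 0.79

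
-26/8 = -13/4 = -3.25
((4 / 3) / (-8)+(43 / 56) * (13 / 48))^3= 50653/719323136 = 0.00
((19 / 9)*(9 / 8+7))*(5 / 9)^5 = 3859375/4251528 = 0.91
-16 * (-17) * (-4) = -1088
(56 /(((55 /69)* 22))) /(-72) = -0.04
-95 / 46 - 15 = -785/46 = -17.07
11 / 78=0.14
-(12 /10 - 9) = 39/5 = 7.80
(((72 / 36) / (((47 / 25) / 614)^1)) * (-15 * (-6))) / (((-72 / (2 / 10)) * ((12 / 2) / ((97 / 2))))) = -744475/564 = -1319.99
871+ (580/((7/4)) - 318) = 6191/7 = 884.43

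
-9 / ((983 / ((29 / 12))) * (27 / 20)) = -145/8847 = -0.02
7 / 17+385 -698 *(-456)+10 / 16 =43339669/136 = 318674.04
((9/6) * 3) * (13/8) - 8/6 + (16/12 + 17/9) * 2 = 1789/144 = 12.42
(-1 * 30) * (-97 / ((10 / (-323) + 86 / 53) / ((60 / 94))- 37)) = -747244350/8860717 = -84.33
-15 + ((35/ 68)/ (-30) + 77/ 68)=-5665/408 = -13.88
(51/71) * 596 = 30396/71 = 428.11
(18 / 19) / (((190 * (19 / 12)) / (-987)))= -106596/34295 = -3.11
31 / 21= 1.48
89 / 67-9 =-514/67 = -7.67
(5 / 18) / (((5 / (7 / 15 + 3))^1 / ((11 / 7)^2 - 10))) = -1066/735 = -1.45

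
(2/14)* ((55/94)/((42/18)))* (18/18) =165/4606 = 0.04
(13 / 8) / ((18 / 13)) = 169/144 = 1.17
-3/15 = -0.20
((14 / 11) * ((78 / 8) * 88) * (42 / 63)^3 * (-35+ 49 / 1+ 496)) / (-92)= -1793.62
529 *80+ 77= 42397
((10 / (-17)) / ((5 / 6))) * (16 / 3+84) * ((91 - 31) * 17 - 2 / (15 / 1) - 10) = -16238656/255 = -63681.00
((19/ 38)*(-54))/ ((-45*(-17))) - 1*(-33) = 2802/85 = 32.96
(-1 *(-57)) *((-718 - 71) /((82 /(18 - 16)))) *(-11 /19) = 26037/41 = 635.05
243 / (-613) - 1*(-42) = 25503/613 = 41.60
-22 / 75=-0.29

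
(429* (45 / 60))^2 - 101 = 1654753/16 = 103422.06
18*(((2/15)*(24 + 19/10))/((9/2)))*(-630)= -43512/5 = -8702.40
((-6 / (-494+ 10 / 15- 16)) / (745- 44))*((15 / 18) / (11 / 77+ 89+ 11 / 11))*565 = 59325/675881768 = 0.00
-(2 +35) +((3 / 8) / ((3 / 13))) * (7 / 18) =-5237/144 = -36.37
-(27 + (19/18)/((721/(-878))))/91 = -166862/590499 = -0.28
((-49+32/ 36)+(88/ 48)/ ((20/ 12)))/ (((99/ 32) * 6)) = -33848/13365 = -2.53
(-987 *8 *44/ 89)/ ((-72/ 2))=28952/267 = 108.43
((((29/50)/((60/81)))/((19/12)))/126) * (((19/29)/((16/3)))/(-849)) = -9/15848000 = 0.00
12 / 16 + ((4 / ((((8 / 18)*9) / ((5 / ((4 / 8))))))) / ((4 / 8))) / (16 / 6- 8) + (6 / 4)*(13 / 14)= -45/28 = -1.61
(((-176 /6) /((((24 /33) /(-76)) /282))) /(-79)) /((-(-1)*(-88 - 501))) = 45496/2449 = 18.58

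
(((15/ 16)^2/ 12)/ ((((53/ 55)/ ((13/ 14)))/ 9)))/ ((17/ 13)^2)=81563625/219584512 = 0.37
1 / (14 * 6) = 1/84 = 0.01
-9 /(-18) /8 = 1/16 = 0.06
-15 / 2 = -7.50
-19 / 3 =-6.33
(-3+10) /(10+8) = 7/18 = 0.39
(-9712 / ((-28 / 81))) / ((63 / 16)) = 349632/49 = 7135.35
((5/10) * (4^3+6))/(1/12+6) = 420/73 = 5.75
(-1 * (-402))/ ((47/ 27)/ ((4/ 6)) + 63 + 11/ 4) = 5.88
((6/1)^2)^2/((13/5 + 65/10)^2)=129600/8281 = 15.65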